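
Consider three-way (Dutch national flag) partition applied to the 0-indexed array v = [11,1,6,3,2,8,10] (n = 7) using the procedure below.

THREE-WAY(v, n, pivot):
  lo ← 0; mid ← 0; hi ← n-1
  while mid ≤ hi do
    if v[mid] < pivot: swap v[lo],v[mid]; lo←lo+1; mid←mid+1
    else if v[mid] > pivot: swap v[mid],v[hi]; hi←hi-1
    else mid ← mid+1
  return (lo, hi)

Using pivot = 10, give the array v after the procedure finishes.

[1,6,3,2,8,10,11]

pivot = 10; lo=0, mid=0, hi=6
v[mid]=11>10: swap v[0],v[6]; hi=5 → [10,1,6,3,2,8,11]
v[mid]=10=10: mid=1
v[mid]=1<10: swap v[0],v[1]; lo=1,mid=2 → [1,10,6,3,2,8,11]
v[mid]=6<10: swap v[1],v[2]; lo=2,mid=3 → [1,6,10,3,2,8,11]
v[mid]=3<10: swap v[2],v[3]; lo=3,mid=4 → [1,6,3,10,2,8,11]
v[mid]=2<10: swap v[3],v[4]; lo=4,mid=5 → [1,6,3,2,10,8,11]
v[mid]=8<10: swap v[4],v[5]; lo=5,mid=6 → [1,6,3,2,8,10,11]
end: lo=5, hi=5; v = [1,6,3,2,8,10,11]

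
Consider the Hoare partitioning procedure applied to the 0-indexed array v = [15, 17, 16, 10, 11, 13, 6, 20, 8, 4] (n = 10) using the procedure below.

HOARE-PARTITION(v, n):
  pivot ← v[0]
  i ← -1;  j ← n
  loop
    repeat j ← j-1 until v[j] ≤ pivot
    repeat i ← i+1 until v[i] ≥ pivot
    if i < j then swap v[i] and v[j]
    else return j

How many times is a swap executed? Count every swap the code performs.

3

pivot = v[0] = 15; i = -1, j = 10
j→9 (v[9]=4≤15), i→0 (v[0]=15≥15); i<j, swap → [4, 17, 16, 10, 11, 13, 6, 20, 8, 15]
j→8 (v[8]=8≤15), i→1 (v[1]=17≥15); i<j, swap → [4, 8, 16, 10, 11, 13, 6, 20, 17, 15]
j→6 (v[6]=6≤15), i→2 (v[2]=16≥15); i<j, swap → [4, 8, 6, 10, 11, 13, 16, 20, 17, 15]
j→5, i→6; i≥j, return j=5. v = [4, 8, 6, 10, 11, 13, 16, 20, 17, 15]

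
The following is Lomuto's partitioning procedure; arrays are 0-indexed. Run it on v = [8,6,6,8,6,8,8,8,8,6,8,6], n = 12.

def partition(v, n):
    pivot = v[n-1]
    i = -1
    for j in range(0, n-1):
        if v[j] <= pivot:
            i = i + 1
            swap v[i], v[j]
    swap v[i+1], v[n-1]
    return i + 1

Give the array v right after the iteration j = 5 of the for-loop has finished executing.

pivot=6, i=-1
j=0: 8>6, skip
j=1: 6≤6, i=0, swap(0,1) ⇒ [6,8,6,8,6,8,8,8,8,6,8,6]
j=2: 6≤6, i=1, swap(1,2) ⇒ [6,6,8,8,6,8,8,8,8,6,8,6]
j=3: 8>6, skip
j=4: 6≤6, i=2, swap(2,4) ⇒ [6,6,6,8,8,8,8,8,8,6,8,6]
j=5: 8>6, skip
(after j=5) v = [6,6,6,8,8,8,8,8,8,6,8,6]

[6,6,6,8,8,8,8,8,8,6,8,6]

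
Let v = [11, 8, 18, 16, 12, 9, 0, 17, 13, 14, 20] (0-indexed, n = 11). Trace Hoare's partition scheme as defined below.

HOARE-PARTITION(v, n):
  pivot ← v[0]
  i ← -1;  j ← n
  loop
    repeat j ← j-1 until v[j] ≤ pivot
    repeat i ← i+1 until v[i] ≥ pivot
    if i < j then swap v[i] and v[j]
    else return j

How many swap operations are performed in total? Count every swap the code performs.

pivot = v[0] = 11; i = -1, j = 11
j→6 (v[6]=0≤11), i→0 (v[0]=11≥11); i<j, swap → [0, 8, 18, 16, 12, 9, 11, 17, 13, 14, 20]
j→5 (v[5]=9≤11), i→2 (v[2]=18≥11); i<j, swap → [0, 8, 9, 16, 12, 18, 11, 17, 13, 14, 20]
j→2, i→3; i≥j, return j=2. v = [0, 8, 9, 16, 12, 18, 11, 17, 13, 14, 20]

2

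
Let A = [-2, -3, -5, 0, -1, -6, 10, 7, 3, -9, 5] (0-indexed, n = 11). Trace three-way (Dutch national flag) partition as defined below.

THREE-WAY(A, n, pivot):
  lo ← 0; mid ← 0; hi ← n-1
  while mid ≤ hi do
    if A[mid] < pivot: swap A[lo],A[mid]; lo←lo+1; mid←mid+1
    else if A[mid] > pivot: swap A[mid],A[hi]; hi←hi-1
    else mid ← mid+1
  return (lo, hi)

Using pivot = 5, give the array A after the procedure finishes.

[-2, -3, -5, 0, -1, -6, -9, 3, 5, 7, 10]

pivot = 5; lo=0, mid=0, hi=10
A[mid]=-2<5: swap A[0],A[0]; lo=1,mid=1 → [-2, -3, -5, 0, -1, -6, 10, 7, 3, -9, 5]
A[mid]=-3<5: swap A[1],A[1]; lo=2,mid=2 → [-2, -3, -5, 0, -1, -6, 10, 7, 3, -9, 5]
A[mid]=-5<5: swap A[2],A[2]; lo=3,mid=3 → [-2, -3, -5, 0, -1, -6, 10, 7, 3, -9, 5]
A[mid]=0<5: swap A[3],A[3]; lo=4,mid=4 → [-2, -3, -5, 0, -1, -6, 10, 7, 3, -9, 5]
A[mid]=-1<5: swap A[4],A[4]; lo=5,mid=5 → [-2, -3, -5, 0, -1, -6, 10, 7, 3, -9, 5]
A[mid]=-6<5: swap A[5],A[5]; lo=6,mid=6 → [-2, -3, -5, 0, -1, -6, 10, 7, 3, -9, 5]
A[mid]=10>5: swap A[6],A[10]; hi=9 → [-2, -3, -5, 0, -1, -6, 5, 7, 3, -9, 10]
A[mid]=5=5: mid=7
A[mid]=7>5: swap A[7],A[9]; hi=8 → [-2, -3, -5, 0, -1, -6, 5, -9, 3, 7, 10]
A[mid]=-9<5: swap A[6],A[7]; lo=7,mid=8 → [-2, -3, -5, 0, -1, -6, -9, 5, 3, 7, 10]
A[mid]=3<5: swap A[7],A[8]; lo=8,mid=9 → [-2, -3, -5, 0, -1, -6, -9, 3, 5, 7, 10]
end: lo=8, hi=8; A = [-2, -3, -5, 0, -1, -6, -9, 3, 5, 7, 10]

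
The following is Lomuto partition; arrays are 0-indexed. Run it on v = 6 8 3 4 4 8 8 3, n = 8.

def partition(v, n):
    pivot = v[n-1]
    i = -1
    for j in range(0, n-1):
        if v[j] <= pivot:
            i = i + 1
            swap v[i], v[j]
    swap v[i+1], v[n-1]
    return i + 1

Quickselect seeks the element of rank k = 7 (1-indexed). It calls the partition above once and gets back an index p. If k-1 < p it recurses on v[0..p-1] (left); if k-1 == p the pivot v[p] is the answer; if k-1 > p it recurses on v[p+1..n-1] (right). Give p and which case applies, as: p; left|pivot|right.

pivot=3, i=-1
j=0: 6>3, skip
j=1: 8>3, skip
j=2: 3≤3, i=0, swap(0,2) ⇒ 3 8 6 4 4 8 8 3
j=3: 4>3, skip
j=4: 4>3, skip
j=5: 8>3, skip
j=6: 8>3, skip
swap(1,7) ⇒ 3 3 6 4 4 8 8 8; return 1
p = 1; k-1 = 6 > 1 ⇒ right

1; right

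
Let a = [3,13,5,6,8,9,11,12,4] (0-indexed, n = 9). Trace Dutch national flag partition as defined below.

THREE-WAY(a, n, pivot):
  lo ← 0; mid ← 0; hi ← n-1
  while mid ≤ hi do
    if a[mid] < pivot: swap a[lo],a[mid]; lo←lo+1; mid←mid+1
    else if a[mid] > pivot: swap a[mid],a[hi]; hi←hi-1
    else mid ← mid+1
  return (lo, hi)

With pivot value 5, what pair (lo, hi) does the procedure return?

(2, 2)

lo=0 mid=0 hi=8
3<5: swap(0,0), lo=1 mid=1 ⇒ [3,13,5,6,8,9,11,12,4]
13>5: swap(1,8), hi=7 ⇒ [3,4,5,6,8,9,11,12,13]
4<5: swap(1,1), lo=2 mid=2 ⇒ [3,4,5,6,8,9,11,12,13]
5=5: mid=3
6>5: swap(3,7), hi=6 ⇒ [3,4,5,12,8,9,11,6,13]
12>5: swap(3,6), hi=5 ⇒ [3,4,5,11,8,9,12,6,13]
11>5: swap(3,5), hi=4 ⇒ [3,4,5,9,8,11,12,6,13]
9>5: swap(3,4), hi=3 ⇒ [3,4,5,8,9,11,12,6,13]
8>5: swap(3,3), hi=2 ⇒ [3,4,5,8,9,11,12,6,13]
done. lo=2 hi=2; a=[3,4,5,8,9,11,12,6,13]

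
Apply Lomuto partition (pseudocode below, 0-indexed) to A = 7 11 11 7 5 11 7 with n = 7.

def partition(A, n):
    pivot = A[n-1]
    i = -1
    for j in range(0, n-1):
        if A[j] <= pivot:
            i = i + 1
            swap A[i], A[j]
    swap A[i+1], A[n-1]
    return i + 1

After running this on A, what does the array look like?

pivot = A[6] = 7; i = -1
j=0: A[0]=7 ≤ 7 → i=0, swap A[0],A[0] (no change) → 7 11 11 7 5 11 7
j=1: A[1]=11 > 7 → no swap
j=2: A[2]=11 > 7 → no swap
j=3: A[3]=7 ≤ 7 → i=1, swap A[1],A[3] → 7 7 11 11 5 11 7
j=4: A[4]=5 ≤ 7 → i=2, swap A[2],A[4] → 7 7 5 11 11 11 7
j=5: A[5]=11 > 7 → no swap
final swap A[3],A[6] → 7 7 5 7 11 11 11; return 3

7 7 5 7 11 11 11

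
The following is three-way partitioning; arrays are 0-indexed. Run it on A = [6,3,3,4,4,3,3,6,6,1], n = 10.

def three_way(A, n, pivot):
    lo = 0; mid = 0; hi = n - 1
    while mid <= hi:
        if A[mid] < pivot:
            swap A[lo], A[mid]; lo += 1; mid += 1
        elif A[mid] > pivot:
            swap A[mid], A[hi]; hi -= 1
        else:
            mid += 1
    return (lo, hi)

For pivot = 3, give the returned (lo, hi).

(1, 4)

pivot = 3; lo=0, mid=0, hi=9
A[mid]=6>3: swap A[0],A[9]; hi=8 → [1,3,3,4,4,3,3,6,6,6]
A[mid]=1<3: swap A[0],A[0]; lo=1,mid=1 → [1,3,3,4,4,3,3,6,6,6]
A[mid]=3=3: mid=2
A[mid]=3=3: mid=3
A[mid]=4>3: swap A[3],A[8]; hi=7 → [1,3,3,6,4,3,3,6,4,6]
A[mid]=6>3: swap A[3],A[7]; hi=6 → [1,3,3,6,4,3,3,6,4,6]
A[mid]=6>3: swap A[3],A[6]; hi=5 → [1,3,3,3,4,3,6,6,4,6]
A[mid]=3=3: mid=4
A[mid]=4>3: swap A[4],A[5]; hi=4 → [1,3,3,3,3,4,6,6,4,6]
A[mid]=3=3: mid=5
end: lo=1, hi=4; A = [1,3,3,3,3,4,6,6,4,6]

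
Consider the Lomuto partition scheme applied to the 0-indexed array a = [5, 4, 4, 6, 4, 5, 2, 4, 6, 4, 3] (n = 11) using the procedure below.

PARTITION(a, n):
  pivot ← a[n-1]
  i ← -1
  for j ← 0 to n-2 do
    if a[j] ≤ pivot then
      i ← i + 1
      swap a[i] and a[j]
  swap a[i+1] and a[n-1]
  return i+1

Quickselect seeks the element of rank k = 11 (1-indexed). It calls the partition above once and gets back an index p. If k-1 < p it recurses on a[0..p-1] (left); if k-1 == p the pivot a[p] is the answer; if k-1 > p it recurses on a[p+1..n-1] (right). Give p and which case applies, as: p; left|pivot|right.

1; right

pivot = a[10] = 3; i = -1
j=0: a[0]=5 > 3 → no swap
j=1: a[1]=4 > 3 → no swap
j=2: a[2]=4 > 3 → no swap
j=3: a[3]=6 > 3 → no swap
j=4: a[4]=4 > 3 → no swap
j=5: a[5]=5 > 3 → no swap
j=6: a[6]=2 ≤ 3 → i=0, swap a[0],a[6] → [2, 4, 4, 6, 4, 5, 5, 4, 6, 4, 3]
j=7: a[7]=4 > 3 → no swap
j=8: a[8]=6 > 3 → no swap
j=9: a[9]=4 > 3 → no swap
final swap a[1],a[10] → [2, 3, 4, 6, 4, 5, 5, 4, 6, 4, 4]; return 1
p = 1; k-1 = 10 > 1 ⇒ right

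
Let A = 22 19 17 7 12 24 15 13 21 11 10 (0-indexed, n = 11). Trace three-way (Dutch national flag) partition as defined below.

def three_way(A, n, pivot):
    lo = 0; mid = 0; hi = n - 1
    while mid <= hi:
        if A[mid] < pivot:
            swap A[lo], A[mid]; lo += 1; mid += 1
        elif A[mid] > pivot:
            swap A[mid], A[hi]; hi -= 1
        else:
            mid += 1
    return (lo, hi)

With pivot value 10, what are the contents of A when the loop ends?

7 10 17 12 24 15 13 21 11 19 22

pivot = 10; lo=0, mid=0, hi=10
A[mid]=22>10: swap A[0],A[10]; hi=9 → 10 19 17 7 12 24 15 13 21 11 22
A[mid]=10=10: mid=1
A[mid]=19>10: swap A[1],A[9]; hi=8 → 10 11 17 7 12 24 15 13 21 19 22
A[mid]=11>10: swap A[1],A[8]; hi=7 → 10 21 17 7 12 24 15 13 11 19 22
A[mid]=21>10: swap A[1],A[7]; hi=6 → 10 13 17 7 12 24 15 21 11 19 22
A[mid]=13>10: swap A[1],A[6]; hi=5 → 10 15 17 7 12 24 13 21 11 19 22
A[mid]=15>10: swap A[1],A[5]; hi=4 → 10 24 17 7 12 15 13 21 11 19 22
A[mid]=24>10: swap A[1],A[4]; hi=3 → 10 12 17 7 24 15 13 21 11 19 22
A[mid]=12>10: swap A[1],A[3]; hi=2 → 10 7 17 12 24 15 13 21 11 19 22
A[mid]=7<10: swap A[0],A[1]; lo=1,mid=2 → 7 10 17 12 24 15 13 21 11 19 22
A[mid]=17>10: swap A[2],A[2]; hi=1 → 7 10 17 12 24 15 13 21 11 19 22
end: lo=1, hi=1; A = 7 10 17 12 24 15 13 21 11 19 22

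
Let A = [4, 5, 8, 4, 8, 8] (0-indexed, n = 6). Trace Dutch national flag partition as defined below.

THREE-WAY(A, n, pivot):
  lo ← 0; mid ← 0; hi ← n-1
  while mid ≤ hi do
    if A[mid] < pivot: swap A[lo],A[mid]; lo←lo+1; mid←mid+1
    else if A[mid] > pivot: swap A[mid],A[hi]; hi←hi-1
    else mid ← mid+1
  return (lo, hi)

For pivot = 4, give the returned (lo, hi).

pivot = 4; lo=0, mid=0, hi=5
A[mid]=4=4: mid=1
A[mid]=5>4: swap A[1],A[5]; hi=4 → [4, 8, 8, 4, 8, 5]
A[mid]=8>4: swap A[1],A[4]; hi=3 → [4, 8, 8, 4, 8, 5]
A[mid]=8>4: swap A[1],A[3]; hi=2 → [4, 4, 8, 8, 8, 5]
A[mid]=4=4: mid=2
A[mid]=8>4: swap A[2],A[2]; hi=1 → [4, 4, 8, 8, 8, 5]
end: lo=0, hi=1; A = [4, 4, 8, 8, 8, 5]

(0, 1)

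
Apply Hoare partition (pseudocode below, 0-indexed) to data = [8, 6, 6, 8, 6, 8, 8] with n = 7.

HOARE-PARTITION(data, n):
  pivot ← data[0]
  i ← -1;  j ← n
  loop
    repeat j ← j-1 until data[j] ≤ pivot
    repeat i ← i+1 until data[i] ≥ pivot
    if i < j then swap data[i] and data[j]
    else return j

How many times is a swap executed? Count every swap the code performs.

pivot = data[0] = 8; i = -1, j = 7
j→6 (data[6]=8≤8), i→0 (data[0]=8≥8); i<j, swap → [8, 6, 6, 8, 6, 8, 8]
j→5 (data[5]=8≤8), i→3 (data[3]=8≥8); i<j, swap → [8, 6, 6, 8, 6, 8, 8]
j→4, i→5; i≥j, return j=4. data = [8, 6, 6, 8, 6, 8, 8]

2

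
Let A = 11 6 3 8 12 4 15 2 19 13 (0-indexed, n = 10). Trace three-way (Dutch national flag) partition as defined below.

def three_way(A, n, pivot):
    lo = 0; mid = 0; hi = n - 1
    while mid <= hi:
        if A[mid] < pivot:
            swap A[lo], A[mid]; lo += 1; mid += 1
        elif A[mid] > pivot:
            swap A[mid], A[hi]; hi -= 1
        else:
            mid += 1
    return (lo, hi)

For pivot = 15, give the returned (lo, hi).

pivot = 15; lo=0, mid=0, hi=9
A[mid]=11<15: swap A[0],A[0]; lo=1,mid=1 → 11 6 3 8 12 4 15 2 19 13
A[mid]=6<15: swap A[1],A[1]; lo=2,mid=2 → 11 6 3 8 12 4 15 2 19 13
A[mid]=3<15: swap A[2],A[2]; lo=3,mid=3 → 11 6 3 8 12 4 15 2 19 13
A[mid]=8<15: swap A[3],A[3]; lo=4,mid=4 → 11 6 3 8 12 4 15 2 19 13
A[mid]=12<15: swap A[4],A[4]; lo=5,mid=5 → 11 6 3 8 12 4 15 2 19 13
A[mid]=4<15: swap A[5],A[5]; lo=6,mid=6 → 11 6 3 8 12 4 15 2 19 13
A[mid]=15=15: mid=7
A[mid]=2<15: swap A[6],A[7]; lo=7,mid=8 → 11 6 3 8 12 4 2 15 19 13
A[mid]=19>15: swap A[8],A[9]; hi=8 → 11 6 3 8 12 4 2 15 13 19
A[mid]=13<15: swap A[7],A[8]; lo=8,mid=9 → 11 6 3 8 12 4 2 13 15 19
end: lo=8, hi=8; A = 11 6 3 8 12 4 2 13 15 19

(8, 8)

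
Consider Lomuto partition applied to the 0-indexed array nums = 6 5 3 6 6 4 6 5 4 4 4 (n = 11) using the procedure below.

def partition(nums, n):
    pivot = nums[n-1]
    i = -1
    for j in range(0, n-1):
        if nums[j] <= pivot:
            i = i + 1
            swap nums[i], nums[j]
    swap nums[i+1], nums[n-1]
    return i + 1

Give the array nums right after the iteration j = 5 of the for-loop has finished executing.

pivot=4, i=-1
j=0: 6>4, skip
j=1: 5>4, skip
j=2: 3≤4, i=0, swap(0,2) ⇒ 3 5 6 6 6 4 6 5 4 4 4
j=3: 6>4, skip
j=4: 6>4, skip
j=5: 4≤4, i=1, swap(1,5) ⇒ 3 4 6 6 6 5 6 5 4 4 4
(after j=5) nums = 3 4 6 6 6 5 6 5 4 4 4

3 4 6 6 6 5 6 5 4 4 4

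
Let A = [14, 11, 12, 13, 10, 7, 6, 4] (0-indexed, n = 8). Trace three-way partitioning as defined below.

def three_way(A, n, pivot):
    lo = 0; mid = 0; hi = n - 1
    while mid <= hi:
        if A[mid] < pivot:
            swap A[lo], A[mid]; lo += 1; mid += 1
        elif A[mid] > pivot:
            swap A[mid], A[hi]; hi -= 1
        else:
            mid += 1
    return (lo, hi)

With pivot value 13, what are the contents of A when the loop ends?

pivot = 13; lo=0, mid=0, hi=7
A[mid]=14>13: swap A[0],A[7]; hi=6 → [4, 11, 12, 13, 10, 7, 6, 14]
A[mid]=4<13: swap A[0],A[0]; lo=1,mid=1 → [4, 11, 12, 13, 10, 7, 6, 14]
A[mid]=11<13: swap A[1],A[1]; lo=2,mid=2 → [4, 11, 12, 13, 10, 7, 6, 14]
A[mid]=12<13: swap A[2],A[2]; lo=3,mid=3 → [4, 11, 12, 13, 10, 7, 6, 14]
A[mid]=13=13: mid=4
A[mid]=10<13: swap A[3],A[4]; lo=4,mid=5 → [4, 11, 12, 10, 13, 7, 6, 14]
A[mid]=7<13: swap A[4],A[5]; lo=5,mid=6 → [4, 11, 12, 10, 7, 13, 6, 14]
A[mid]=6<13: swap A[5],A[6]; lo=6,mid=7 → [4, 11, 12, 10, 7, 6, 13, 14]
end: lo=6, hi=6; A = [4, 11, 12, 10, 7, 6, 13, 14]

[4, 11, 12, 10, 7, 6, 13, 14]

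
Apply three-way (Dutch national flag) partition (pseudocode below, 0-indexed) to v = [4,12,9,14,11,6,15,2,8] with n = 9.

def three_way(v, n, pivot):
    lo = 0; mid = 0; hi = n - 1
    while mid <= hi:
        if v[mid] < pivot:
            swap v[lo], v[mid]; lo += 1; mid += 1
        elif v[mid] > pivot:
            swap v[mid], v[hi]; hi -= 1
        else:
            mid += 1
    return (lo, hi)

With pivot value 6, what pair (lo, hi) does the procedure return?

pivot = 6; lo=0, mid=0, hi=8
v[mid]=4<6: swap v[0],v[0]; lo=1,mid=1 → [4,12,9,14,11,6,15,2,8]
v[mid]=12>6: swap v[1],v[8]; hi=7 → [4,8,9,14,11,6,15,2,12]
v[mid]=8>6: swap v[1],v[7]; hi=6 → [4,2,9,14,11,6,15,8,12]
v[mid]=2<6: swap v[1],v[1]; lo=2,mid=2 → [4,2,9,14,11,6,15,8,12]
v[mid]=9>6: swap v[2],v[6]; hi=5 → [4,2,15,14,11,6,9,8,12]
v[mid]=15>6: swap v[2],v[5]; hi=4 → [4,2,6,14,11,15,9,8,12]
v[mid]=6=6: mid=3
v[mid]=14>6: swap v[3],v[4]; hi=3 → [4,2,6,11,14,15,9,8,12]
v[mid]=11>6: swap v[3],v[3]; hi=2 → [4,2,6,11,14,15,9,8,12]
end: lo=2, hi=2; v = [4,2,6,11,14,15,9,8,12]

(2, 2)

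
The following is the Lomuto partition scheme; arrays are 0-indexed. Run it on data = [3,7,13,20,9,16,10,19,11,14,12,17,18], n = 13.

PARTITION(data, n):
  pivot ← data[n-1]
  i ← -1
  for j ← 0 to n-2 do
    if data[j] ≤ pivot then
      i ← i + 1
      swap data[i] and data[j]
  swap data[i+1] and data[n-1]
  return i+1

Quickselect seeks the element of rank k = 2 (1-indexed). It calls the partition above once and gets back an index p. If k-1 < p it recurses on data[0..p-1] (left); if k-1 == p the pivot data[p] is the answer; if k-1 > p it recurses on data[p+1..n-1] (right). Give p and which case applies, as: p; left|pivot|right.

pivot=18, i=-1
j=0: 3≤18, i=0, swap(0,0) ⇒ [3,7,13,20,9,16,10,19,11,14,12,17,18]
j=1: 7≤18, i=1, swap(1,1) ⇒ [3,7,13,20,9,16,10,19,11,14,12,17,18]
j=2: 13≤18, i=2, swap(2,2) ⇒ [3,7,13,20,9,16,10,19,11,14,12,17,18]
j=3: 20>18, skip
j=4: 9≤18, i=3, swap(3,4) ⇒ [3,7,13,9,20,16,10,19,11,14,12,17,18]
j=5: 16≤18, i=4, swap(4,5) ⇒ [3,7,13,9,16,20,10,19,11,14,12,17,18]
j=6: 10≤18, i=5, swap(5,6) ⇒ [3,7,13,9,16,10,20,19,11,14,12,17,18]
j=7: 19>18, skip
j=8: 11≤18, i=6, swap(6,8) ⇒ [3,7,13,9,16,10,11,19,20,14,12,17,18]
j=9: 14≤18, i=7, swap(7,9) ⇒ [3,7,13,9,16,10,11,14,20,19,12,17,18]
j=10: 12≤18, i=8, swap(8,10) ⇒ [3,7,13,9,16,10,11,14,12,19,20,17,18]
j=11: 17≤18, i=9, swap(9,11) ⇒ [3,7,13,9,16,10,11,14,12,17,20,19,18]
swap(10,12) ⇒ [3,7,13,9,16,10,11,14,12,17,18,19,20]; return 10
p = 10; k-1 = 1 < 10 ⇒ left

10; left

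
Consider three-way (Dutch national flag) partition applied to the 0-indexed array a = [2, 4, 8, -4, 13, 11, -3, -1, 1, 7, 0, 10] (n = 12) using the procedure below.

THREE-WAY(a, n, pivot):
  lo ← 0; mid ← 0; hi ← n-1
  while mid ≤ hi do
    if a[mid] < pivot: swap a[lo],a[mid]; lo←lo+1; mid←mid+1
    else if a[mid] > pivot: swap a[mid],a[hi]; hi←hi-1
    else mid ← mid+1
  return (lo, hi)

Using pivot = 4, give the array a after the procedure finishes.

pivot = 4; lo=0, mid=0, hi=11
a[mid]=2<4: swap a[0],a[0]; lo=1,mid=1 → [2, 4, 8, -4, 13, 11, -3, -1, 1, 7, 0, 10]
a[mid]=4=4: mid=2
a[mid]=8>4: swap a[2],a[11]; hi=10 → [2, 4, 10, -4, 13, 11, -3, -1, 1, 7, 0, 8]
a[mid]=10>4: swap a[2],a[10]; hi=9 → [2, 4, 0, -4, 13, 11, -3, -1, 1, 7, 10, 8]
a[mid]=0<4: swap a[1],a[2]; lo=2,mid=3 → [2, 0, 4, -4, 13, 11, -3, -1, 1, 7, 10, 8]
a[mid]=-4<4: swap a[2],a[3]; lo=3,mid=4 → [2, 0, -4, 4, 13, 11, -3, -1, 1, 7, 10, 8]
a[mid]=13>4: swap a[4],a[9]; hi=8 → [2, 0, -4, 4, 7, 11, -3, -1, 1, 13, 10, 8]
a[mid]=7>4: swap a[4],a[8]; hi=7 → [2, 0, -4, 4, 1, 11, -3, -1, 7, 13, 10, 8]
a[mid]=1<4: swap a[3],a[4]; lo=4,mid=5 → [2, 0, -4, 1, 4, 11, -3, -1, 7, 13, 10, 8]
a[mid]=11>4: swap a[5],a[7]; hi=6 → [2, 0, -4, 1, 4, -1, -3, 11, 7, 13, 10, 8]
a[mid]=-1<4: swap a[4],a[5]; lo=5,mid=6 → [2, 0, -4, 1, -1, 4, -3, 11, 7, 13, 10, 8]
a[mid]=-3<4: swap a[5],a[6]; lo=6,mid=7 → [2, 0, -4, 1, -1, -3, 4, 11, 7, 13, 10, 8]
end: lo=6, hi=6; a = [2, 0, -4, 1, -1, -3, 4, 11, 7, 13, 10, 8]

[2, 0, -4, 1, -1, -3, 4, 11, 7, 13, 10, 8]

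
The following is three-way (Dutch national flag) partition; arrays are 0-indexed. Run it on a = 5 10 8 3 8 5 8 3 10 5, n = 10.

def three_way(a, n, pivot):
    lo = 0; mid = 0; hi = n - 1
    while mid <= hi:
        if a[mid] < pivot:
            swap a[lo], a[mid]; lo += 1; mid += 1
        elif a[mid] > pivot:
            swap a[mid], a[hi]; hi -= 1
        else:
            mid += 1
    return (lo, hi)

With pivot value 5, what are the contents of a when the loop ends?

3 3 5 5 5 8 8 10 8 10

lo=0 mid=0 hi=9
5=5: mid=1
10>5: swap(1,9), hi=8 ⇒ 5 5 8 3 8 5 8 3 10 10
5=5: mid=2
8>5: swap(2,8), hi=7 ⇒ 5 5 10 3 8 5 8 3 8 10
10>5: swap(2,7), hi=6 ⇒ 5 5 3 3 8 5 8 10 8 10
3<5: swap(0,2), lo=1 mid=3 ⇒ 3 5 5 3 8 5 8 10 8 10
3<5: swap(1,3), lo=2 mid=4 ⇒ 3 3 5 5 8 5 8 10 8 10
8>5: swap(4,6), hi=5 ⇒ 3 3 5 5 8 5 8 10 8 10
8>5: swap(4,5), hi=4 ⇒ 3 3 5 5 5 8 8 10 8 10
5=5: mid=5
done. lo=2 hi=4; a=3 3 5 5 5 8 8 10 8 10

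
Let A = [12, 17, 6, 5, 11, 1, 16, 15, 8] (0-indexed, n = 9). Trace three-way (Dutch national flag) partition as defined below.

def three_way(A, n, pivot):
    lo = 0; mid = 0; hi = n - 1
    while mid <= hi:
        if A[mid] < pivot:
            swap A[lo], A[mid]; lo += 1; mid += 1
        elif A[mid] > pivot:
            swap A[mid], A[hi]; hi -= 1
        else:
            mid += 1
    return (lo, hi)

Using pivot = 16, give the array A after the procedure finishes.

lo=0 mid=0 hi=8
12<16: swap(0,0), lo=1 mid=1 ⇒ [12, 17, 6, 5, 11, 1, 16, 15, 8]
17>16: swap(1,8), hi=7 ⇒ [12, 8, 6, 5, 11, 1, 16, 15, 17]
8<16: swap(1,1), lo=2 mid=2 ⇒ [12, 8, 6, 5, 11, 1, 16, 15, 17]
6<16: swap(2,2), lo=3 mid=3 ⇒ [12, 8, 6, 5, 11, 1, 16, 15, 17]
5<16: swap(3,3), lo=4 mid=4 ⇒ [12, 8, 6, 5, 11, 1, 16, 15, 17]
11<16: swap(4,4), lo=5 mid=5 ⇒ [12, 8, 6, 5, 11, 1, 16, 15, 17]
1<16: swap(5,5), lo=6 mid=6 ⇒ [12, 8, 6, 5, 11, 1, 16, 15, 17]
16=16: mid=7
15<16: swap(6,7), lo=7 mid=8 ⇒ [12, 8, 6, 5, 11, 1, 15, 16, 17]
done. lo=7 hi=7; A=[12, 8, 6, 5, 11, 1, 15, 16, 17]

[12, 8, 6, 5, 11, 1, 15, 16, 17]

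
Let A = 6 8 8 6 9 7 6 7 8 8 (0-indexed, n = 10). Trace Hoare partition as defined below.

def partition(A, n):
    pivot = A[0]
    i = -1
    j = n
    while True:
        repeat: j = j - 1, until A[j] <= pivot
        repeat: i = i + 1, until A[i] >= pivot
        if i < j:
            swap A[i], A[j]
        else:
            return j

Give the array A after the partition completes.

6 6 8 8 9 7 6 7 8 8

pivot=6
j stops at 6 (6), i stops at 0 (6); swap ⇒ 6 8 8 6 9 7 6 7 8 8
j stops at 3 (6), i stops at 1 (8); swap ⇒ 6 6 8 8 9 7 6 7 8 8
j stops at 1, i stops at 2; i≥j ⇒ return 1. A=6 6 8 8 9 7 6 7 8 8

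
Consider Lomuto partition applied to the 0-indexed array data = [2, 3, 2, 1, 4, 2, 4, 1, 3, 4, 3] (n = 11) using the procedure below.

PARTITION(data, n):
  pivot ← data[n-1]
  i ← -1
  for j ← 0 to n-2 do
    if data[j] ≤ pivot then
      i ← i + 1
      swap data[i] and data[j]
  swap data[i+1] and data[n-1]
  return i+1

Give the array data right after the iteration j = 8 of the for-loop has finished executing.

[2, 3, 2, 1, 2, 1, 3, 4, 4, 4, 3]

pivot = data[10] = 3; i = -1
j=0: data[0]=2 ≤ 3 → i=0, swap data[0],data[0] (no change) → [2, 3, 2, 1, 4, 2, 4, 1, 3, 4, 3]
j=1: data[1]=3 ≤ 3 → i=1, swap data[1],data[1] (no change) → [2, 3, 2, 1, 4, 2, 4, 1, 3, 4, 3]
j=2: data[2]=2 ≤ 3 → i=2, swap data[2],data[2] (no change) → [2, 3, 2, 1, 4, 2, 4, 1, 3, 4, 3]
j=3: data[3]=1 ≤ 3 → i=3, swap data[3],data[3] (no change) → [2, 3, 2, 1, 4, 2, 4, 1, 3, 4, 3]
j=4: data[4]=4 > 3 → no swap
j=5: data[5]=2 ≤ 3 → i=4, swap data[4],data[5] → [2, 3, 2, 1, 2, 4, 4, 1, 3, 4, 3]
j=6: data[6]=4 > 3 → no swap
j=7: data[7]=1 ≤ 3 → i=5, swap data[5],data[7] → [2, 3, 2, 1, 2, 1, 4, 4, 3, 4, 3]
j=8: data[8]=3 ≤ 3 → i=6, swap data[6],data[8] → [2, 3, 2, 1, 2, 1, 3, 4, 4, 4, 3]
(after j=8) data = [2, 3, 2, 1, 2, 1, 3, 4, 4, 4, 3]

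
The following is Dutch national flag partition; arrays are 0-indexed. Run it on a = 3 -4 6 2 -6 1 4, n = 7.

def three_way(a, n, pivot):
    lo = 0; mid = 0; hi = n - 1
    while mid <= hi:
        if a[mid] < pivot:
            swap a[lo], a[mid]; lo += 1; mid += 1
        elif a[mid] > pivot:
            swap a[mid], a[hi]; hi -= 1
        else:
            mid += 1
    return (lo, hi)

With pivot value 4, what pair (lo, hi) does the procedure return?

lo=0 mid=0 hi=6
3<4: swap(0,0), lo=1 mid=1 ⇒ 3 -4 6 2 -6 1 4
-4<4: swap(1,1), lo=2 mid=2 ⇒ 3 -4 6 2 -6 1 4
6>4: swap(2,6), hi=5 ⇒ 3 -4 4 2 -6 1 6
4=4: mid=3
2<4: swap(2,3), lo=3 mid=4 ⇒ 3 -4 2 4 -6 1 6
-6<4: swap(3,4), lo=4 mid=5 ⇒ 3 -4 2 -6 4 1 6
1<4: swap(4,5), lo=5 mid=6 ⇒ 3 -4 2 -6 1 4 6
done. lo=5 hi=5; a=3 -4 2 -6 1 4 6

(5, 5)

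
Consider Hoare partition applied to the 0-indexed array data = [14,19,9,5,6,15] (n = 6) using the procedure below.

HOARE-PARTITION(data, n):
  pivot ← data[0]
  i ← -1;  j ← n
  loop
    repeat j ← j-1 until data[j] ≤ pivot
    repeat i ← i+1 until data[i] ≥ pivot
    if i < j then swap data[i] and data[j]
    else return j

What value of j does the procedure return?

2

pivot = data[0] = 14; i = -1, j = 6
j→4 (data[4]=6≤14), i→0 (data[0]=14≥14); i<j, swap → [6,19,9,5,14,15]
j→3 (data[3]=5≤14), i→1 (data[1]=19≥14); i<j, swap → [6,5,9,19,14,15]
j→2, i→3; i≥j, return j=2. data = [6,5,9,19,14,15]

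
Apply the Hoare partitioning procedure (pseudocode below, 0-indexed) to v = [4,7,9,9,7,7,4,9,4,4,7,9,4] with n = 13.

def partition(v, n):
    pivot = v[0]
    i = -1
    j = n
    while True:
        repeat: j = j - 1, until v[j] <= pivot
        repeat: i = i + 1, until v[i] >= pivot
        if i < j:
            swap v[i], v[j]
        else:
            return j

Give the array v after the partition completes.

[4,4,4,4,7,7,9,9,9,7,7,9,4]

pivot = v[0] = 4; i = -1, j = 13
j→12 (v[12]=4≤4), i→0 (v[0]=4≥4); i<j, swap → [4,7,9,9,7,7,4,9,4,4,7,9,4]
j→9 (v[9]=4≤4), i→1 (v[1]=7≥4); i<j, swap → [4,4,9,9,7,7,4,9,4,7,7,9,4]
j→8 (v[8]=4≤4), i→2 (v[2]=9≥4); i<j, swap → [4,4,4,9,7,7,4,9,9,7,7,9,4]
j→6 (v[6]=4≤4), i→3 (v[3]=9≥4); i<j, swap → [4,4,4,4,7,7,9,9,9,7,7,9,4]
j→3, i→4; i≥j, return j=3. v = [4,4,4,4,7,7,9,9,9,7,7,9,4]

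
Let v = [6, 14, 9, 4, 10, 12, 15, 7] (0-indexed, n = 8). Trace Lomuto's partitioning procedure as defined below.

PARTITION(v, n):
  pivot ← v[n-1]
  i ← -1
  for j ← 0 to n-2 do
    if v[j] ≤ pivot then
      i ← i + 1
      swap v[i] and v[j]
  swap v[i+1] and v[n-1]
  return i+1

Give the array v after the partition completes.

[6, 4, 7, 14, 10, 12, 15, 9]

pivot = v[7] = 7; i = -1
j=0: v[0]=6 ≤ 7 → i=0, swap v[0],v[0] (no change) → [6, 14, 9, 4, 10, 12, 15, 7]
j=1: v[1]=14 > 7 → no swap
j=2: v[2]=9 > 7 → no swap
j=3: v[3]=4 ≤ 7 → i=1, swap v[1],v[3] → [6, 4, 9, 14, 10, 12, 15, 7]
j=4: v[4]=10 > 7 → no swap
j=5: v[5]=12 > 7 → no swap
j=6: v[6]=15 > 7 → no swap
final swap v[2],v[7] → [6, 4, 7, 14, 10, 12, 15, 9]; return 2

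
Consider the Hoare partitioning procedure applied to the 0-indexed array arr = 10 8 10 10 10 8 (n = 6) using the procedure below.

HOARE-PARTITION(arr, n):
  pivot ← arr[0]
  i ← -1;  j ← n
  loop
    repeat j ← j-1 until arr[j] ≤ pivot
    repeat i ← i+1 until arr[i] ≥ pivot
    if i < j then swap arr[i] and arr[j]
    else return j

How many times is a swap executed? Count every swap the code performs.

pivot = arr[0] = 10; i = -1, j = 6
j→5 (arr[5]=8≤10), i→0 (arr[0]=10≥10); i<j, swap → 8 8 10 10 10 10
j→4 (arr[4]=10≤10), i→2 (arr[2]=10≥10); i<j, swap → 8 8 10 10 10 10
j→3, i→3; i≥j, return j=3. arr = 8 8 10 10 10 10

2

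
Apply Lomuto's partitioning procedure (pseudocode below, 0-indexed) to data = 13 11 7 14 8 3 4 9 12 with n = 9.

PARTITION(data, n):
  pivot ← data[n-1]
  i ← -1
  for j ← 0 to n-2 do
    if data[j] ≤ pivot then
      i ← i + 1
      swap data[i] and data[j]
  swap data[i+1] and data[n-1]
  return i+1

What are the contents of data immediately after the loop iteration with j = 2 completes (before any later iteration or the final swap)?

pivot = data[8] = 12; i = -1
j=0: data[0]=13 > 12 → no swap
j=1: data[1]=11 ≤ 12 → i=0, swap data[0],data[1] → 11 13 7 14 8 3 4 9 12
j=2: data[2]=7 ≤ 12 → i=1, swap data[1],data[2] → 11 7 13 14 8 3 4 9 12
(after j=2) data = 11 7 13 14 8 3 4 9 12

11 7 13 14 8 3 4 9 12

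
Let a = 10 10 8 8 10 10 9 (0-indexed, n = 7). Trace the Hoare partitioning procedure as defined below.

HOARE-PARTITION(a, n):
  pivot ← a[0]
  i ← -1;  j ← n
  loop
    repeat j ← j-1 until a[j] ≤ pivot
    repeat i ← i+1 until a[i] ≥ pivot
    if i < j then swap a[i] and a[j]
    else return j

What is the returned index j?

4

pivot = a[0] = 10; i = -1, j = 7
j→6 (a[6]=9≤10), i→0 (a[0]=10≥10); i<j, swap → 9 10 8 8 10 10 10
j→5 (a[5]=10≤10), i→1 (a[1]=10≥10); i<j, swap → 9 10 8 8 10 10 10
j→4, i→4; i≥j, return j=4. a = 9 10 8 8 10 10 10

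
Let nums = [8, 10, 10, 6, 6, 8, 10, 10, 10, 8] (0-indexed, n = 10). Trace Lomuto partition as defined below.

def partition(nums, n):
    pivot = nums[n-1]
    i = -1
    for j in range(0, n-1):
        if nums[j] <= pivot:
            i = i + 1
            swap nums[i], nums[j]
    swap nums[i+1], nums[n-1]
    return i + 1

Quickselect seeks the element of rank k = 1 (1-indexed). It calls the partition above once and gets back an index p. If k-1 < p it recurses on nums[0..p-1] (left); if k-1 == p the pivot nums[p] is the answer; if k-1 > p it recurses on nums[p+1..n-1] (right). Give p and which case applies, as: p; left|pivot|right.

pivot=8, i=-1
j=0: 8≤8, i=0, swap(0,0) ⇒ [8, 10, 10, 6, 6, 8, 10, 10, 10, 8]
j=1: 10>8, skip
j=2: 10>8, skip
j=3: 6≤8, i=1, swap(1,3) ⇒ [8, 6, 10, 10, 6, 8, 10, 10, 10, 8]
j=4: 6≤8, i=2, swap(2,4) ⇒ [8, 6, 6, 10, 10, 8, 10, 10, 10, 8]
j=5: 8≤8, i=3, swap(3,5) ⇒ [8, 6, 6, 8, 10, 10, 10, 10, 10, 8]
j=6: 10>8, skip
j=7: 10>8, skip
j=8: 10>8, skip
swap(4,9) ⇒ [8, 6, 6, 8, 8, 10, 10, 10, 10, 10]; return 4
p = 4; k-1 = 0 < 4 ⇒ left

4; left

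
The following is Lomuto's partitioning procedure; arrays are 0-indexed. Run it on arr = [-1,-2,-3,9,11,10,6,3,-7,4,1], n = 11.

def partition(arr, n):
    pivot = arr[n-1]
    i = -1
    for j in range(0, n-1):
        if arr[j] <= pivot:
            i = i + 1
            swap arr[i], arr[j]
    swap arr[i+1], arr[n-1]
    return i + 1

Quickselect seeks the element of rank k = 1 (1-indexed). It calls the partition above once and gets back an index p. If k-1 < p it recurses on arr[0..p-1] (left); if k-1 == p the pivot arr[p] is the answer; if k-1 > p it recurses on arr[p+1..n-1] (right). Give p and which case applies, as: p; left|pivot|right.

4; left

pivot = arr[10] = 1; i = -1
j=0: arr[0]=-1 ≤ 1 → i=0, swap arr[0],arr[0] (no change) → [-1,-2,-3,9,11,10,6,3,-7,4,1]
j=1: arr[1]=-2 ≤ 1 → i=1, swap arr[1],arr[1] (no change) → [-1,-2,-3,9,11,10,6,3,-7,4,1]
j=2: arr[2]=-3 ≤ 1 → i=2, swap arr[2],arr[2] (no change) → [-1,-2,-3,9,11,10,6,3,-7,4,1]
j=3: arr[3]=9 > 1 → no swap
j=4: arr[4]=11 > 1 → no swap
j=5: arr[5]=10 > 1 → no swap
j=6: arr[6]=6 > 1 → no swap
j=7: arr[7]=3 > 1 → no swap
j=8: arr[8]=-7 ≤ 1 → i=3, swap arr[3],arr[8] → [-1,-2,-3,-7,11,10,6,3,9,4,1]
j=9: arr[9]=4 > 1 → no swap
final swap arr[4],arr[10] → [-1,-2,-3,-7,1,10,6,3,9,4,11]; return 4
p = 4; k-1 = 0 < 4 ⇒ left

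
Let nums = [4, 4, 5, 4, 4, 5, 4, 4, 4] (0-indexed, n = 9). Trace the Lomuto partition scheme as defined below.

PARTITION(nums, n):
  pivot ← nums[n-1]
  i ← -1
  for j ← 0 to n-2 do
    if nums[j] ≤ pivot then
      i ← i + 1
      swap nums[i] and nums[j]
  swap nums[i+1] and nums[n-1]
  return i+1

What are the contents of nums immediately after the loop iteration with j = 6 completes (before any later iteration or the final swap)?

[4, 4, 4, 4, 4, 5, 5, 4, 4]

pivot=4, i=-1
j=0: 4≤4, i=0, swap(0,0) ⇒ [4, 4, 5, 4, 4, 5, 4, 4, 4]
j=1: 4≤4, i=1, swap(1,1) ⇒ [4, 4, 5, 4, 4, 5, 4, 4, 4]
j=2: 5>4, skip
j=3: 4≤4, i=2, swap(2,3) ⇒ [4, 4, 4, 5, 4, 5, 4, 4, 4]
j=4: 4≤4, i=3, swap(3,4) ⇒ [4, 4, 4, 4, 5, 5, 4, 4, 4]
j=5: 5>4, skip
j=6: 4≤4, i=4, swap(4,6) ⇒ [4, 4, 4, 4, 4, 5, 5, 4, 4]
(after j=6) nums = [4, 4, 4, 4, 4, 5, 5, 4, 4]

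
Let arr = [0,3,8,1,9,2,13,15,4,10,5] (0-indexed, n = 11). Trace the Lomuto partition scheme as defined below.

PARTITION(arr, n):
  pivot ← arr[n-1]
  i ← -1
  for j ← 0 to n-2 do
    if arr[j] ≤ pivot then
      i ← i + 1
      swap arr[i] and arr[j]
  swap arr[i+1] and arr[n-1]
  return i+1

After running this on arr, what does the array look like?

[0,3,1,2,4,5,13,15,9,10,8]

pivot = arr[10] = 5; i = -1
j=0: arr[0]=0 ≤ 5 → i=0, swap arr[0],arr[0] (no change) → [0,3,8,1,9,2,13,15,4,10,5]
j=1: arr[1]=3 ≤ 5 → i=1, swap arr[1],arr[1] (no change) → [0,3,8,1,9,2,13,15,4,10,5]
j=2: arr[2]=8 > 5 → no swap
j=3: arr[3]=1 ≤ 5 → i=2, swap arr[2],arr[3] → [0,3,1,8,9,2,13,15,4,10,5]
j=4: arr[4]=9 > 5 → no swap
j=5: arr[5]=2 ≤ 5 → i=3, swap arr[3],arr[5] → [0,3,1,2,9,8,13,15,4,10,5]
j=6: arr[6]=13 > 5 → no swap
j=7: arr[7]=15 > 5 → no swap
j=8: arr[8]=4 ≤ 5 → i=4, swap arr[4],arr[8] → [0,3,1,2,4,8,13,15,9,10,5]
j=9: arr[9]=10 > 5 → no swap
final swap arr[5],arr[10] → [0,3,1,2,4,5,13,15,9,10,8]; return 5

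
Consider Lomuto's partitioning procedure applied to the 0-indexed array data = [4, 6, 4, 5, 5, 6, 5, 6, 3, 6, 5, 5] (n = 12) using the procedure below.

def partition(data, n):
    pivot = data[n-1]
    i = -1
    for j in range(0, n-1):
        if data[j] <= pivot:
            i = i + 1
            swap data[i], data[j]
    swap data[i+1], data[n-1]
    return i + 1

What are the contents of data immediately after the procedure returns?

pivot = data[11] = 5; i = -1
j=0: data[0]=4 ≤ 5 → i=0, swap data[0],data[0] (no change) → [4, 6, 4, 5, 5, 6, 5, 6, 3, 6, 5, 5]
j=1: data[1]=6 > 5 → no swap
j=2: data[2]=4 ≤ 5 → i=1, swap data[1],data[2] → [4, 4, 6, 5, 5, 6, 5, 6, 3, 6, 5, 5]
j=3: data[3]=5 ≤ 5 → i=2, swap data[2],data[3] → [4, 4, 5, 6, 5, 6, 5, 6, 3, 6, 5, 5]
j=4: data[4]=5 ≤ 5 → i=3, swap data[3],data[4] → [4, 4, 5, 5, 6, 6, 5, 6, 3, 6, 5, 5]
j=5: data[5]=6 > 5 → no swap
j=6: data[6]=5 ≤ 5 → i=4, swap data[4],data[6] → [4, 4, 5, 5, 5, 6, 6, 6, 3, 6, 5, 5]
j=7: data[7]=6 > 5 → no swap
j=8: data[8]=3 ≤ 5 → i=5, swap data[5],data[8] → [4, 4, 5, 5, 5, 3, 6, 6, 6, 6, 5, 5]
j=9: data[9]=6 > 5 → no swap
j=10: data[10]=5 ≤ 5 → i=6, swap data[6],data[10] → [4, 4, 5, 5, 5, 3, 5, 6, 6, 6, 6, 5]
final swap data[7],data[11] → [4, 4, 5, 5, 5, 3, 5, 5, 6, 6, 6, 6]; return 7

[4, 4, 5, 5, 5, 3, 5, 5, 6, 6, 6, 6]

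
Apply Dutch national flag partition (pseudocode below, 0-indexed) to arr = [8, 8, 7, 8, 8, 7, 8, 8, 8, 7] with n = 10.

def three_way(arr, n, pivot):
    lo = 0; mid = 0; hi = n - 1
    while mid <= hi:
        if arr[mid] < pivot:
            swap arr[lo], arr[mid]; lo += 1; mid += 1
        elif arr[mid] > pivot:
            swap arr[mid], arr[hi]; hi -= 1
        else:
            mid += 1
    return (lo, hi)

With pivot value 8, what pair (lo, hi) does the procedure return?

(3, 9)

pivot = 8; lo=0, mid=0, hi=9
arr[mid]=8=8: mid=1
arr[mid]=8=8: mid=2
arr[mid]=7<8: swap arr[0],arr[2]; lo=1,mid=3 → [7, 8, 8, 8, 8, 7, 8, 8, 8, 7]
arr[mid]=8=8: mid=4
arr[mid]=8=8: mid=5
arr[mid]=7<8: swap arr[1],arr[5]; lo=2,mid=6 → [7, 7, 8, 8, 8, 8, 8, 8, 8, 7]
arr[mid]=8=8: mid=7
arr[mid]=8=8: mid=8
arr[mid]=8=8: mid=9
arr[mid]=7<8: swap arr[2],arr[9]; lo=3,mid=10 → [7, 7, 7, 8, 8, 8, 8, 8, 8, 8]
end: lo=3, hi=9; arr = [7, 7, 7, 8, 8, 8, 8, 8, 8, 8]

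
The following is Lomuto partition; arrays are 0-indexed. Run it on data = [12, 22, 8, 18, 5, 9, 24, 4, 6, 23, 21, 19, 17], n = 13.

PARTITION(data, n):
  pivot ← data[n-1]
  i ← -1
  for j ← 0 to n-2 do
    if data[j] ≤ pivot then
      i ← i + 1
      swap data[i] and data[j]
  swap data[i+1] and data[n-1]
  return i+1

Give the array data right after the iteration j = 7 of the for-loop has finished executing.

pivot=17, i=-1
j=0: 12≤17, i=0, swap(0,0) ⇒ [12, 22, 8, 18, 5, 9, 24, 4, 6, 23, 21, 19, 17]
j=1: 22>17, skip
j=2: 8≤17, i=1, swap(1,2) ⇒ [12, 8, 22, 18, 5, 9, 24, 4, 6, 23, 21, 19, 17]
j=3: 18>17, skip
j=4: 5≤17, i=2, swap(2,4) ⇒ [12, 8, 5, 18, 22, 9, 24, 4, 6, 23, 21, 19, 17]
j=5: 9≤17, i=3, swap(3,5) ⇒ [12, 8, 5, 9, 22, 18, 24, 4, 6, 23, 21, 19, 17]
j=6: 24>17, skip
j=7: 4≤17, i=4, swap(4,7) ⇒ [12, 8, 5, 9, 4, 18, 24, 22, 6, 23, 21, 19, 17]
(after j=7) data = [12, 8, 5, 9, 4, 18, 24, 22, 6, 23, 21, 19, 17]

[12, 8, 5, 9, 4, 18, 24, 22, 6, 23, 21, 19, 17]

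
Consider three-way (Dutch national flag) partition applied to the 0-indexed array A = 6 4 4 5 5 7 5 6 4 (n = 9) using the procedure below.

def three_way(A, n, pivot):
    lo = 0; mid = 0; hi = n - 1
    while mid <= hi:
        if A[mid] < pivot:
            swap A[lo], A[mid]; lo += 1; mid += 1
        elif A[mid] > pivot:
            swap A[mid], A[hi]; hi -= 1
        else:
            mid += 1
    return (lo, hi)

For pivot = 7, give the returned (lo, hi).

(8, 8)

lo=0 mid=0 hi=8
6<7: swap(0,0), lo=1 mid=1 ⇒ 6 4 4 5 5 7 5 6 4
4<7: swap(1,1), lo=2 mid=2 ⇒ 6 4 4 5 5 7 5 6 4
4<7: swap(2,2), lo=3 mid=3 ⇒ 6 4 4 5 5 7 5 6 4
5<7: swap(3,3), lo=4 mid=4 ⇒ 6 4 4 5 5 7 5 6 4
5<7: swap(4,4), lo=5 mid=5 ⇒ 6 4 4 5 5 7 5 6 4
7=7: mid=6
5<7: swap(5,6), lo=6 mid=7 ⇒ 6 4 4 5 5 5 7 6 4
6<7: swap(6,7), lo=7 mid=8 ⇒ 6 4 4 5 5 5 6 7 4
4<7: swap(7,8), lo=8 mid=9 ⇒ 6 4 4 5 5 5 6 4 7
done. lo=8 hi=8; A=6 4 4 5 5 5 6 4 7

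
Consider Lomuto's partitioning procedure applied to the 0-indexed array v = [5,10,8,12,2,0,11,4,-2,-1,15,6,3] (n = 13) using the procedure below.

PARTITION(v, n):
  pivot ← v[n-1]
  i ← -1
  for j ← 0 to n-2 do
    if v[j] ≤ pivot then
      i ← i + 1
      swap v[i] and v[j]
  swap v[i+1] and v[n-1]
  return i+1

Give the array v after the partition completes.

[2,0,-2,-1,3,10,11,4,8,12,15,6,5]

pivot = v[12] = 3; i = -1
j=0: v[0]=5 > 3 → no swap
j=1: v[1]=10 > 3 → no swap
j=2: v[2]=8 > 3 → no swap
j=3: v[3]=12 > 3 → no swap
j=4: v[4]=2 ≤ 3 → i=0, swap v[0],v[4] → [2,10,8,12,5,0,11,4,-2,-1,15,6,3]
j=5: v[5]=0 ≤ 3 → i=1, swap v[1],v[5] → [2,0,8,12,5,10,11,4,-2,-1,15,6,3]
j=6: v[6]=11 > 3 → no swap
j=7: v[7]=4 > 3 → no swap
j=8: v[8]=-2 ≤ 3 → i=2, swap v[2],v[8] → [2,0,-2,12,5,10,11,4,8,-1,15,6,3]
j=9: v[9]=-1 ≤ 3 → i=3, swap v[3],v[9] → [2,0,-2,-1,5,10,11,4,8,12,15,6,3]
j=10: v[10]=15 > 3 → no swap
j=11: v[11]=6 > 3 → no swap
final swap v[4],v[12] → [2,0,-2,-1,3,10,11,4,8,12,15,6,5]; return 4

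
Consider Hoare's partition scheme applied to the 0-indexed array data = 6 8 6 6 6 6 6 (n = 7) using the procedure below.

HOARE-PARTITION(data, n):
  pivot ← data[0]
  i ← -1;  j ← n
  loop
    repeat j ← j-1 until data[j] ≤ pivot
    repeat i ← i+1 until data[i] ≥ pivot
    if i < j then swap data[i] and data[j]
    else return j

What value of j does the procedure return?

3

pivot = data[0] = 6; i = -1, j = 7
j→6 (data[6]=6≤6), i→0 (data[0]=6≥6); i<j, swap → 6 8 6 6 6 6 6
j→5 (data[5]=6≤6), i→1 (data[1]=8≥6); i<j, swap → 6 6 6 6 6 8 6
j→4 (data[4]=6≤6), i→2 (data[2]=6≥6); i<j, swap → 6 6 6 6 6 8 6
j→3, i→3; i≥j, return j=3. data = 6 6 6 6 6 8 6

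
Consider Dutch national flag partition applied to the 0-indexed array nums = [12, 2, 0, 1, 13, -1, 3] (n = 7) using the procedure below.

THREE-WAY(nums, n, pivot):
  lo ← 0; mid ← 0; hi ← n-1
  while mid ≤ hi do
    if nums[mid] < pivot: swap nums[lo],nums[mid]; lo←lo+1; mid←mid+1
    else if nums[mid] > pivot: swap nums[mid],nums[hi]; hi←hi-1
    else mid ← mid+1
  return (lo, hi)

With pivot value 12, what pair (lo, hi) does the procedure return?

(5, 5)

lo=0 mid=0 hi=6
12=12: mid=1
2<12: swap(0,1), lo=1 mid=2 ⇒ [2, 12, 0, 1, 13, -1, 3]
0<12: swap(1,2), lo=2 mid=3 ⇒ [2, 0, 12, 1, 13, -1, 3]
1<12: swap(2,3), lo=3 mid=4 ⇒ [2, 0, 1, 12, 13, -1, 3]
13>12: swap(4,6), hi=5 ⇒ [2, 0, 1, 12, 3, -1, 13]
3<12: swap(3,4), lo=4 mid=5 ⇒ [2, 0, 1, 3, 12, -1, 13]
-1<12: swap(4,5), lo=5 mid=6 ⇒ [2, 0, 1, 3, -1, 12, 13]
done. lo=5 hi=5; nums=[2, 0, 1, 3, -1, 12, 13]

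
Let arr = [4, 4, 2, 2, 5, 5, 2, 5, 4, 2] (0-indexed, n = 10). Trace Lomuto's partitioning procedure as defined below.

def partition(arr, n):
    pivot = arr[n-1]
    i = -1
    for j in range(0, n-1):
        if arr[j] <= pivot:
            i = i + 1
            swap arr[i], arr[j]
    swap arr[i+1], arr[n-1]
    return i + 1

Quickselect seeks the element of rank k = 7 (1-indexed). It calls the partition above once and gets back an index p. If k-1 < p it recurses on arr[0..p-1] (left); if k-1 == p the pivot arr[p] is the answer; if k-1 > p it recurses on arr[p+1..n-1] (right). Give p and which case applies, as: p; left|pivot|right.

3; right

pivot=2, i=-1
j=0: 4>2, skip
j=1: 4>2, skip
j=2: 2≤2, i=0, swap(0,2) ⇒ [2, 4, 4, 2, 5, 5, 2, 5, 4, 2]
j=3: 2≤2, i=1, swap(1,3) ⇒ [2, 2, 4, 4, 5, 5, 2, 5, 4, 2]
j=4: 5>2, skip
j=5: 5>2, skip
j=6: 2≤2, i=2, swap(2,6) ⇒ [2, 2, 2, 4, 5, 5, 4, 5, 4, 2]
j=7: 5>2, skip
j=8: 4>2, skip
swap(3,9) ⇒ [2, 2, 2, 2, 5, 5, 4, 5, 4, 4]; return 3
p = 3; k-1 = 6 > 3 ⇒ right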